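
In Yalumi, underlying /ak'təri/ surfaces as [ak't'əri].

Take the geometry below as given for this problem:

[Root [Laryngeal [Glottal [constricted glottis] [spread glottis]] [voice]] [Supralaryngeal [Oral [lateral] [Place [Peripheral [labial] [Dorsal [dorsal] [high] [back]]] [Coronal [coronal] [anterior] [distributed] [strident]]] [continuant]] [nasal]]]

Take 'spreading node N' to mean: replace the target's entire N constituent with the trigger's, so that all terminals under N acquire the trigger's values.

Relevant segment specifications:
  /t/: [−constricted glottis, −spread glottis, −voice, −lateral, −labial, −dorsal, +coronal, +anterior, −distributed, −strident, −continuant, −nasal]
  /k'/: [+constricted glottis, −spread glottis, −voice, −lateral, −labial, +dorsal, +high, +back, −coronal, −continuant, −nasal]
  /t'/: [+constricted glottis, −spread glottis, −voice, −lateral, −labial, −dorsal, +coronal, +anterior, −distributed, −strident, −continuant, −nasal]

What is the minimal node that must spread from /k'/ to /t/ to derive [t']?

The alternation /t/ → [t'] changes [constricted glottis] and nothing else.
Only a single terminal changes, and /k'/ supplies the new value, so [constricted glottis] itself is the minimal spreading constituent.
Features on which the two segments disagree outside [constricted glottis], such as [coronal], [dorsal], are unchanged — nothing dominating them spread, and [constricted glottis] is the minimal sufficient constituent.

[constricted glottis]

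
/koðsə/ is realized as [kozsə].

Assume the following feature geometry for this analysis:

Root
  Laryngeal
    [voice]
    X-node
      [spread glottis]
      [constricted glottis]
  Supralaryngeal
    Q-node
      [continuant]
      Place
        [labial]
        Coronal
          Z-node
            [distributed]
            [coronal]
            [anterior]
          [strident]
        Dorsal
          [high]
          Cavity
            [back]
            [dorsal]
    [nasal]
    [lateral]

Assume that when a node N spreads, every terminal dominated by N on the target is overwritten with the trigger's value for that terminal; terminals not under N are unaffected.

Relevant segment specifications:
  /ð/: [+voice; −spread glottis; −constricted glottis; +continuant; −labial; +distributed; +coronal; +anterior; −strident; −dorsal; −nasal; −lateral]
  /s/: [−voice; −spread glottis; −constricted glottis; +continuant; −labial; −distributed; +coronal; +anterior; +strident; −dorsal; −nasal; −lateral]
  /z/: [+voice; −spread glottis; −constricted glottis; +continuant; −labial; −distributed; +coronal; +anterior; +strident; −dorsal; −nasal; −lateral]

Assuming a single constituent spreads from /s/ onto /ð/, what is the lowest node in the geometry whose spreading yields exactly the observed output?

Coronal

Feature comparison: [distributed], [strident] differ between /ð/ and [z]; the remaining terminals match.
The smallest constituent containing every changed terminal is Coronal — each of its daughters lacks at least one of the affected features.
Spreading Coronal from /s/ overwrites each of those terminals with /s/'s values, yielding exactly [z].
[voice] stays as in /ð/ although /s/ differs there, so no node dominating it spread; among the remaining candidates Coronal is the lowest that derives the output.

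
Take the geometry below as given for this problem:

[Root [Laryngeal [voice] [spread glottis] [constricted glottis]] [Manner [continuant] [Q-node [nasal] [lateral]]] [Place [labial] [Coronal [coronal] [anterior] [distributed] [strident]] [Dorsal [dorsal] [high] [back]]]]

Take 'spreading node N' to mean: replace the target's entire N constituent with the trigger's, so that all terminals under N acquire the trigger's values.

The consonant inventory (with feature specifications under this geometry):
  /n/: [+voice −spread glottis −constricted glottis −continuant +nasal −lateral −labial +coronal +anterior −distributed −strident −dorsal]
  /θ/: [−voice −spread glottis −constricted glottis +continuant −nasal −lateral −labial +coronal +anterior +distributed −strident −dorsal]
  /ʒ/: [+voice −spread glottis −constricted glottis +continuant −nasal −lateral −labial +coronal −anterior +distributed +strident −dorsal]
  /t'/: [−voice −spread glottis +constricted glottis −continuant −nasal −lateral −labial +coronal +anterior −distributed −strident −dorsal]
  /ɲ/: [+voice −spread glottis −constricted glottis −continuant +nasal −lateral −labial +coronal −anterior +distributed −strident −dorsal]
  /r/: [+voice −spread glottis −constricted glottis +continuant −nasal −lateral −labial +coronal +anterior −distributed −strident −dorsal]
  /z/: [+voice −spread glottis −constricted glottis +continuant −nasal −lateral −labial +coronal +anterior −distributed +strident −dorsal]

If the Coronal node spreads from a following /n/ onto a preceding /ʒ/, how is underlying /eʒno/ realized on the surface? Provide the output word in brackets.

The Coronal node dominates the terminals [coronal], [anterior], [distributed], [strident].
The target acquires /n/'s values for everything under Coronal — [+coronal], [+anterior], [−distributed], [−strident] — while keeping its own [voice], [spread glottis], [constricted glottis], ….
Among the inventory, only /r/ has exactly this specification, giving the surface form [erno].

[erno]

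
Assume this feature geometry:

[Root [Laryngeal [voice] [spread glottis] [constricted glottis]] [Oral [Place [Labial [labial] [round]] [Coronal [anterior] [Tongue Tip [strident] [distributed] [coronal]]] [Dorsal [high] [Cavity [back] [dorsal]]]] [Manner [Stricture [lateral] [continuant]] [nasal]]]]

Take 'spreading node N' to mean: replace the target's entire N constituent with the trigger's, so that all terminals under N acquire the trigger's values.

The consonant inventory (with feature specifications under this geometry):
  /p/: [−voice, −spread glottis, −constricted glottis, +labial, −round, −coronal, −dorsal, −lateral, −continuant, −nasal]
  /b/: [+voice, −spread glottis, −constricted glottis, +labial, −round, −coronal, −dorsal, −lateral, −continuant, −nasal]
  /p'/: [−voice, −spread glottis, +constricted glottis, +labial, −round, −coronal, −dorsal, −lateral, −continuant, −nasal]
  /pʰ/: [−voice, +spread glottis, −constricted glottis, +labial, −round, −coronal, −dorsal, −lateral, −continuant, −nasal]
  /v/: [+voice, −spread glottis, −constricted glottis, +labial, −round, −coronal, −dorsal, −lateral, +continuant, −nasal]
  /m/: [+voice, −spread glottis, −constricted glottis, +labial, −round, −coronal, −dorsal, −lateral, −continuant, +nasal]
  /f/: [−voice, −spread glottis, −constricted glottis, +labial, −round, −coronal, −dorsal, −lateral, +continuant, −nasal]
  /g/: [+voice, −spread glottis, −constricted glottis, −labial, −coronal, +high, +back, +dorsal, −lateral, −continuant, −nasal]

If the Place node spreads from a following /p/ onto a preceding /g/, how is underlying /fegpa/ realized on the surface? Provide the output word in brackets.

[febpa]

Terminals under Place in this geometry: [labial], [round], [anterior], [strident], [distributed], [coronal], [high], [back], [dorsal].
After delinking /g/'s Place and linking /p/'s, the affected terminals become [+labial], [−round], [−coronal], [−dorsal]; [voice], [spread glottis], [constricted glottis], … (outside Place) are retained from /g/.
This feature bundle is that of [b], so /fegpa/ surfaces as [febpa].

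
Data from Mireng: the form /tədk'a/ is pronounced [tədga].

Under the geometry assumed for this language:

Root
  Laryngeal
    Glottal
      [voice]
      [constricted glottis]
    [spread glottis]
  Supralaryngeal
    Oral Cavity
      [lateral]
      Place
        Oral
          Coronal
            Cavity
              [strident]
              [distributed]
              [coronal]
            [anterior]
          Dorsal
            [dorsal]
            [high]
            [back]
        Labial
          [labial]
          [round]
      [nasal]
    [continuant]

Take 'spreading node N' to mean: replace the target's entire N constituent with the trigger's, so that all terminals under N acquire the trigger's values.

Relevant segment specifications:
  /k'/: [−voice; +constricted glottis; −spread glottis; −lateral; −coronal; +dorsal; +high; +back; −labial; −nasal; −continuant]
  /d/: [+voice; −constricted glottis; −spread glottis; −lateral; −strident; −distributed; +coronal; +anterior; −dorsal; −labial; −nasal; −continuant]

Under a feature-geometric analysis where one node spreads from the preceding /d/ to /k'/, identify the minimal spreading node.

Glottal

/k'/ and [g] differ in [voice], [constricted glottis]; every other specified feature is identical.
In this geometry the lowest node dominating all of them is Glottal: every daughter of Glottal dominates only a proper subset, so no lower node suffices.
Delinking /k'/'s Glottal and associating /d/'s Glottal gives precisely the feature bundle of [g].
Features on which the two segments disagree outside Glottal, such as [dorsal], [coronal], are unchanged — nothing dominating them spread, and Glottal is the minimal sufficient constituent.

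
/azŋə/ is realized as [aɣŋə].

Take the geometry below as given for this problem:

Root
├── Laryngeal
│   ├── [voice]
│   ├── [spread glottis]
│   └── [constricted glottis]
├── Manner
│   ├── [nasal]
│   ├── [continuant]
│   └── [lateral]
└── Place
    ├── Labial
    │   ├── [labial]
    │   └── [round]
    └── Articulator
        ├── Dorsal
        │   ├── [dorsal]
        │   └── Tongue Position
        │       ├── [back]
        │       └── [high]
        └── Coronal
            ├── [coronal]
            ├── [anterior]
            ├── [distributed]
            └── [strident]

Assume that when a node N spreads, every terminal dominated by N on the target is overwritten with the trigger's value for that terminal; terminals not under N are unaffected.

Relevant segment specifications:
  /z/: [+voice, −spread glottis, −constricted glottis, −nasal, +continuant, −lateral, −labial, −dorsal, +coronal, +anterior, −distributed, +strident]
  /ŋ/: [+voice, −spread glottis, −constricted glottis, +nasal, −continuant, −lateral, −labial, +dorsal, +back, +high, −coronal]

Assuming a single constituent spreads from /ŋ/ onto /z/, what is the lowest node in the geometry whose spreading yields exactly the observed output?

Feature comparison: [coronal], [anterior], [distributed], [strident], [dorsal], [high], [back] differ between /z/ and [ɣ]; the remaining terminals match.
Tracing each changed feature up the tree, the paths first meet at Articulator; any lower node misses at least one of them.
Spreading Articulator from /ŋ/ overwrites each of those terminals with /ŋ/'s values, yielding exactly [ɣ].
[nasal], [continuant] stay as in /z/ although /ŋ/ differs there, so no node dominating them spread; among the remaining candidates Articulator is the lowest that derives the output.

Articulator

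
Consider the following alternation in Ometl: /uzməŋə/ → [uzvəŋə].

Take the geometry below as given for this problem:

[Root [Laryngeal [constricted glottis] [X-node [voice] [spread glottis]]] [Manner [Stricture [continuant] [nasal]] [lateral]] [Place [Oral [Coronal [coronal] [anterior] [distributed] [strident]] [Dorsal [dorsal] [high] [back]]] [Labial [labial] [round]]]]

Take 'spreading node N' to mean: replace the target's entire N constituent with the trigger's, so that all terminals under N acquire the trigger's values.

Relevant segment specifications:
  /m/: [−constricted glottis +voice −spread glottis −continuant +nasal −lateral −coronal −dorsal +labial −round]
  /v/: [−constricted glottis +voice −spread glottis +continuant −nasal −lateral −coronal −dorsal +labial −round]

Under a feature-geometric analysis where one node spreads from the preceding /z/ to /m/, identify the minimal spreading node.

The alternation /m/ → [v] changes [nasal], [continuant] and nothing else.
The smallest constituent containing every changed terminal is Stricture — each of its daughters lacks at least one of the affected features.
Delinking /m/'s Stricture and associating /z/'s Stricture gives precisely the feature bundle of [v].
Features on which the two segments disagree outside Stricture, such as [coronal], [labial], are unchanged — nothing dominating them spread, and Stricture is the minimal sufficient constituent.

Stricture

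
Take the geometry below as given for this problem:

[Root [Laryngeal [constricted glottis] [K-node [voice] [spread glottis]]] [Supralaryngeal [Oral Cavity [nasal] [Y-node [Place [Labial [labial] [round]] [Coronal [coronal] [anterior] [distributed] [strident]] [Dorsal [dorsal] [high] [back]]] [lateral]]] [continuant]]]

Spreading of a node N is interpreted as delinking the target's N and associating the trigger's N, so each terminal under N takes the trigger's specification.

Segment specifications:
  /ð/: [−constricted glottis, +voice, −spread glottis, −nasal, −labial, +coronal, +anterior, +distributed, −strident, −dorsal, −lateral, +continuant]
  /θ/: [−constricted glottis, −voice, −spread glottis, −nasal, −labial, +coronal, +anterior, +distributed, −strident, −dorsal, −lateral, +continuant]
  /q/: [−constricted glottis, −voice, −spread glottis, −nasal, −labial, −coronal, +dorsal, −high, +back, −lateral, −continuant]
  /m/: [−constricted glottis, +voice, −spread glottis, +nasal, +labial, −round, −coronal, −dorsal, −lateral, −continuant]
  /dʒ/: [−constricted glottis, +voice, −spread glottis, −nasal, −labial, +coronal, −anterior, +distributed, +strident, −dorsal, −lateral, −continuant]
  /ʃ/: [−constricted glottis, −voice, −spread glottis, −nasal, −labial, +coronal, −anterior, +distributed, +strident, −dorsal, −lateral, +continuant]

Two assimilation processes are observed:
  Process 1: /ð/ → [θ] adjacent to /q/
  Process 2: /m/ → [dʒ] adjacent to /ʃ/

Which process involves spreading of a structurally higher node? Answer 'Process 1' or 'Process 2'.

Process 2

Process 1 alters [voice]; the lowest dominating node is [voice] (depth 3 from Root).
Process 2 alters [nasal], [labial], [round], [coronal], [anterior], [distributed], [strident]; the lowest common ancestor is Oral Cavity (depth 2 from Root).
Oral Cavity (depth 2) sits above [voice] (depth 3), making Process 2 the one with the higher spreading node.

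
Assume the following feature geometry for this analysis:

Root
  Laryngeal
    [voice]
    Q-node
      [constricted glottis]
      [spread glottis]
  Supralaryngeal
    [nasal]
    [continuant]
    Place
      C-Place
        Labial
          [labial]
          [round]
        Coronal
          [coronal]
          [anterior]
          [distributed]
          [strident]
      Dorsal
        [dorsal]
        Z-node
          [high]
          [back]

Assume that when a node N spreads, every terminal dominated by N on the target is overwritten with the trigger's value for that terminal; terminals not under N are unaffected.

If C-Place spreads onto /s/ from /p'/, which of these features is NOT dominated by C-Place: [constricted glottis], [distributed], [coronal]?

The terminals dominated by C-Place are [labial], [round], [coronal], [anterior], [distributed], [strident].
Spreading C-Place replaces [coronal], [distributed] with the trigger's values, since each sits inside the C-Place constituent.
But [constricted glottis] is a dependent of Q-node, outside C-Place; it is therefore untouched by the spreading.

[constricted glottis]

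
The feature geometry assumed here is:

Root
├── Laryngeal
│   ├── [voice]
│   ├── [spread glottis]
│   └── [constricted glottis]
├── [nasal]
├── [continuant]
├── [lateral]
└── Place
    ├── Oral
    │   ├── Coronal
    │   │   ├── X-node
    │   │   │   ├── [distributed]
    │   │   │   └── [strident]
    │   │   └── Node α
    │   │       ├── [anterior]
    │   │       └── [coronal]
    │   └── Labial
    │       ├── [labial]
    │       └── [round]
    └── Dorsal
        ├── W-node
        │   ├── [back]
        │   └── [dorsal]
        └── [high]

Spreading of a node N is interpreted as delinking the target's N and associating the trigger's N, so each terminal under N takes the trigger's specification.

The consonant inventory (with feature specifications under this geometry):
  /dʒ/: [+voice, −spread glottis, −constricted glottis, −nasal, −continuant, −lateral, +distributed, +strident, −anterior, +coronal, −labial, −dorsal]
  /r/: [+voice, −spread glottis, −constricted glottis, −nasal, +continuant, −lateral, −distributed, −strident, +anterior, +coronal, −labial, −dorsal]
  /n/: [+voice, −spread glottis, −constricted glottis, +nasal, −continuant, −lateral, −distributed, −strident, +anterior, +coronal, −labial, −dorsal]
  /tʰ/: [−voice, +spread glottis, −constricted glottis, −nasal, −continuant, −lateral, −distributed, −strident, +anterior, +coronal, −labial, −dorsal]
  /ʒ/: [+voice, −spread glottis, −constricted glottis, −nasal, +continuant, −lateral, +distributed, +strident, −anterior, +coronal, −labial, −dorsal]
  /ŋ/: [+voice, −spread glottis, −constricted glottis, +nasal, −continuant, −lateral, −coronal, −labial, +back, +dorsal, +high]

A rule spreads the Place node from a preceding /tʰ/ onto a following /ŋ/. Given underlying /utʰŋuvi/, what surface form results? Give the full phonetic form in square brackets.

[utʰnuvi]

Place immediately or transitively dominates [distributed], [strident], [anterior], [coronal], [labial], [round], [back], [dorsal], [high].
The target acquires /tʰ/'s values for everything under Place — [−distributed], [−strident], [+anterior], [+coronal], [−labial], [−dorsal] — while keeping its own [voice], [spread glottis], [constricted glottis], ….
This feature bundle is that of [n], so /utʰŋuvi/ surfaces as [utʰnuvi].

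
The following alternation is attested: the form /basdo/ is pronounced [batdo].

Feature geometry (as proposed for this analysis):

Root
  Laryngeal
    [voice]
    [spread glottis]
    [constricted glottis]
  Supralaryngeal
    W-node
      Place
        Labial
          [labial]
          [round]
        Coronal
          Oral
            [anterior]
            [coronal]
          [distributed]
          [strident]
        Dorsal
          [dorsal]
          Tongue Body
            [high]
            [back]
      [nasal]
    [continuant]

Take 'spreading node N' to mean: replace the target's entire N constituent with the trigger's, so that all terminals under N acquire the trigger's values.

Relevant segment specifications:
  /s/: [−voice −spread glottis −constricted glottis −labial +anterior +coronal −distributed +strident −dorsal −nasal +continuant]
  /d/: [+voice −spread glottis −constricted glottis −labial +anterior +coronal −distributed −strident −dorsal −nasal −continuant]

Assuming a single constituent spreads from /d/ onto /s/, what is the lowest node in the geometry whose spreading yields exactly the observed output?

Supralaryngeal

Comparing /s/ with its surface form [t], the features that change are [continuant], [strident].
The smallest constituent containing every changed terminal is Supralaryngeal — each of its daughters lacks at least one of the affected features.
Delinking /s/'s Supralaryngeal and associating /d/'s Supralaryngeal gives precisely the feature bundle of [t].
Had Root spread, [voice] would have taken /d/'s value; it stays as in /s/, confirming the spreading constituent is exactly Supralaryngeal.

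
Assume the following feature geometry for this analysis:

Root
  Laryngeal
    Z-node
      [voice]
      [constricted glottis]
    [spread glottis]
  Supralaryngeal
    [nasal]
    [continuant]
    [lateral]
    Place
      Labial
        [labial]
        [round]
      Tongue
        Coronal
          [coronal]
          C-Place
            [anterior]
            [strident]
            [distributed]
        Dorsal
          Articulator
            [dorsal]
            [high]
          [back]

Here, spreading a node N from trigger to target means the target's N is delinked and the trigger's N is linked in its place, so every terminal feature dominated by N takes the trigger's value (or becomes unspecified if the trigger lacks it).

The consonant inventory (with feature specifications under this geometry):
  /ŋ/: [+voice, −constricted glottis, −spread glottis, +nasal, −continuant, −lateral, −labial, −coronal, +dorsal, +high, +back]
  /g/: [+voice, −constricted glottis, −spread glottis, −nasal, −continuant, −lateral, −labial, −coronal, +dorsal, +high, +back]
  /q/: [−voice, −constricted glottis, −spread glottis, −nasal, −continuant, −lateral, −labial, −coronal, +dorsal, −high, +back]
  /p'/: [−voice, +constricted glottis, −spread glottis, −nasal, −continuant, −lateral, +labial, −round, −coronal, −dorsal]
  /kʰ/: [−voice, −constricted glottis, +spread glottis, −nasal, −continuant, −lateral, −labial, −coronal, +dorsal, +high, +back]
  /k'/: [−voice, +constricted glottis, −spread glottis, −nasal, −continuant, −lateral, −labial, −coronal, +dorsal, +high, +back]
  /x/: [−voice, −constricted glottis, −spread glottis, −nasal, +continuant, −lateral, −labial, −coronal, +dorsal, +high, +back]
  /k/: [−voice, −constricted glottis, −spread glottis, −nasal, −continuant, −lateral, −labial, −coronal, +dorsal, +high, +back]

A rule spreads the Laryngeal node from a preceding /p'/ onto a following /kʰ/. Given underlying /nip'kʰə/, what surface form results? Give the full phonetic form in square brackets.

The Laryngeal node dominates the terminals [voice], [constricted glottis], [spread glottis].
The target acquires /p'/'s values for everything under Laryngeal — [−voice], [+constricted glottis], [−spread glottis] — while keeping its own [nasal], [continuant], [lateral], ….
The resulting bundle matches /k'/ in the inventory; substituting it for /kʰ/ gives [nip'k'ə].

[nip'k'ə]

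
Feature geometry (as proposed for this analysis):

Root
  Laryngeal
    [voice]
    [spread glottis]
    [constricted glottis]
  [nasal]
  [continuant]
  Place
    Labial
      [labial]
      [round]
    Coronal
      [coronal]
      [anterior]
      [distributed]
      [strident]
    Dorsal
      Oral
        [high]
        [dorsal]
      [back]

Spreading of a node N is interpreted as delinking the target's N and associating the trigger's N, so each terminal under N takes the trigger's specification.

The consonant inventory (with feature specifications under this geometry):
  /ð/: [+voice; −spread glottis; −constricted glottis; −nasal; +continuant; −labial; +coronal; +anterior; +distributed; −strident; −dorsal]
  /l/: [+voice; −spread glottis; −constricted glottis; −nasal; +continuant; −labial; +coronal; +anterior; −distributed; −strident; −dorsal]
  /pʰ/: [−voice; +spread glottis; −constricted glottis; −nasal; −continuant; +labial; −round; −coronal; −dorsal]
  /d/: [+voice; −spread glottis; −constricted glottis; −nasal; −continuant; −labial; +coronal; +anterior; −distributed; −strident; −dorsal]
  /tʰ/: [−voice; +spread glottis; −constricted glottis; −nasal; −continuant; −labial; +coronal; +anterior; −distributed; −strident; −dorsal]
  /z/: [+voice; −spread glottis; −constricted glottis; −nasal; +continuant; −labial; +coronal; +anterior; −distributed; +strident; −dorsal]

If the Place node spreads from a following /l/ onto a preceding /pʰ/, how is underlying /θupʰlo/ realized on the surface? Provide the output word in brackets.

[θutʰlo]

Place immediately or transitively dominates [labial], [round], [coronal], [anterior], [distributed], [strident], [high], [dorsal], [back].
Spreading Place from /l/ onto /pʰ/ replaces those values with /l/'s: [−labial], [+coronal], [+anterior], [−distributed], [−strident], [−dorsal]. Features outside Place ([voice], [spread glottis], [constricted glottis], …) stay as in /pʰ/.
This feature bundle is that of [tʰ], so /θupʰlo/ surfaces as [θutʰlo].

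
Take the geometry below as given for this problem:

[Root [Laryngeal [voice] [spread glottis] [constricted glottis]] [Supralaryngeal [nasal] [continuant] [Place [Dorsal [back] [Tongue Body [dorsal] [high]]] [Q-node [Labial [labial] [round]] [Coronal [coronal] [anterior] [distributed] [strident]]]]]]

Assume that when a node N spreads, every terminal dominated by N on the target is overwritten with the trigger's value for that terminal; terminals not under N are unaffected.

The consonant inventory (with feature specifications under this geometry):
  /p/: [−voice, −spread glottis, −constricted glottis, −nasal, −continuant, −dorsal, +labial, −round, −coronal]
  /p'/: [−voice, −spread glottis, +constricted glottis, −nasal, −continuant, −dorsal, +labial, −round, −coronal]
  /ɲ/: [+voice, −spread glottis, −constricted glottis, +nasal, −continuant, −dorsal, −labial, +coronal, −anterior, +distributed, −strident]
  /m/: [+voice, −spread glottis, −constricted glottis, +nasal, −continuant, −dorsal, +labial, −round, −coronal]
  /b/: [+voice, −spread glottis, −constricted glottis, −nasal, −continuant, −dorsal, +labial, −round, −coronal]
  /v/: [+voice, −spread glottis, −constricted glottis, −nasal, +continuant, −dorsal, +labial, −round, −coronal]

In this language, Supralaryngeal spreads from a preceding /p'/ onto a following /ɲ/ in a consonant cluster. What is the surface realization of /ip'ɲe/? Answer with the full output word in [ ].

Supralaryngeal immediately or transitively dominates [nasal], [continuant], [back], [dorsal], [high], [labial], [round], [coronal], [anterior], [distributed], [strident].
The target acquires /p'/'s values for everything under Supralaryngeal — [−nasal], [−continuant], [−dorsal], [+labial], [−round], [−coronal] — while keeping its own [voice], [spread glottis], [constricted glottis].
This feature bundle is that of [b], so /ip'ɲe/ surfaces as [ip'be].

[ip'be]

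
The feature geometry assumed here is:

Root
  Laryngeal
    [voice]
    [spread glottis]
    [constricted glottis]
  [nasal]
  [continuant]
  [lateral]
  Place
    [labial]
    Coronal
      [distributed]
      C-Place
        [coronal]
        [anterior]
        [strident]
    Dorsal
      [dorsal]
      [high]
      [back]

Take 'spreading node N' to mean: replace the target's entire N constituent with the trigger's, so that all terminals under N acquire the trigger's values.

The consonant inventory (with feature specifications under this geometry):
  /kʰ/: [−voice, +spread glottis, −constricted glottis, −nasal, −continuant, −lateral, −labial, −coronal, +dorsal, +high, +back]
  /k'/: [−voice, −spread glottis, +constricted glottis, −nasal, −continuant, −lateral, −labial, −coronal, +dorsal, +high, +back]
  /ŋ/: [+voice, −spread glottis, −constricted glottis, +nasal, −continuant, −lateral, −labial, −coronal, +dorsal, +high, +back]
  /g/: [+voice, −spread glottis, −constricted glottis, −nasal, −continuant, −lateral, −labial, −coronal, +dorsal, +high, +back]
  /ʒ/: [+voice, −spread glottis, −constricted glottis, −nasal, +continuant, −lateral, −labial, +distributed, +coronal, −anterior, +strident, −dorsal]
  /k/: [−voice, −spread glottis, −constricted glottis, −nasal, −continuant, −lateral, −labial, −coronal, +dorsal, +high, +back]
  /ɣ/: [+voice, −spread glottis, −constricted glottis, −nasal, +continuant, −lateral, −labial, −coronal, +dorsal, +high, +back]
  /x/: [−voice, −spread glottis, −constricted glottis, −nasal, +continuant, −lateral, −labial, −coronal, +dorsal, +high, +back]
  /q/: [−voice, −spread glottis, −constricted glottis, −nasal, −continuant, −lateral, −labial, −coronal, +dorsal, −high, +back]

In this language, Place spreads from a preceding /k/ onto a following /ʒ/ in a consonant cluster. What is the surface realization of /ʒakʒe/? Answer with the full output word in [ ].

The Place node dominates the terminals [labial], [distributed], [coronal], [anterior], [strident], [dorsal], [high], [back].
After delinking /ʒ/'s Place and linking /k/'s, the affected terminals become [−labial], [−coronal], [+dorsal], [+high], [+back]; [voice], [spread glottis], [constricted glottis], … (outside Place) are retained from /ʒ/.
The resulting bundle matches /ɣ/ in the inventory; substituting it for /ʒ/ gives [ʒakɣe].

[ʒakɣe]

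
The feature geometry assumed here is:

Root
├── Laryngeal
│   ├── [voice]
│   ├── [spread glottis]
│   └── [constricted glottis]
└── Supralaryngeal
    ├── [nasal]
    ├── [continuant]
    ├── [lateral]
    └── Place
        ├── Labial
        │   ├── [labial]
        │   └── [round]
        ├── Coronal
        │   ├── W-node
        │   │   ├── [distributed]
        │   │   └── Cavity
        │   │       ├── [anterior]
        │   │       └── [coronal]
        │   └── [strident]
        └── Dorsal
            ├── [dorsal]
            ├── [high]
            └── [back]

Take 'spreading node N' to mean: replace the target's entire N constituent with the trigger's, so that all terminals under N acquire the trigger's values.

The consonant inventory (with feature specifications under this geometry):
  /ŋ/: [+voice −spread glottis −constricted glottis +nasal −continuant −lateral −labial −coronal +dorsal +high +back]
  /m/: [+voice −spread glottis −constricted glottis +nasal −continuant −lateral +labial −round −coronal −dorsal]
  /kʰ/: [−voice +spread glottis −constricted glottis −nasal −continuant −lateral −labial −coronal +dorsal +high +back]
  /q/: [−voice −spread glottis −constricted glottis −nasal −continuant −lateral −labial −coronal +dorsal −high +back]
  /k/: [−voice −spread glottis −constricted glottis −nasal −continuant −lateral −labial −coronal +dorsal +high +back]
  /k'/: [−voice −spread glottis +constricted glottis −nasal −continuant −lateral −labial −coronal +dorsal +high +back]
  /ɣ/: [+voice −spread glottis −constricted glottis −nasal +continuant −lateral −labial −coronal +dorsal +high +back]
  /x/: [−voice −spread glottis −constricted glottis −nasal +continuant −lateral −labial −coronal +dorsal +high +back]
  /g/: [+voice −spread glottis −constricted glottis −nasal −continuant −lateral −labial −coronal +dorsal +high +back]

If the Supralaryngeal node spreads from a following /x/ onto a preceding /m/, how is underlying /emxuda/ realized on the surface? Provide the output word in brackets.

[eɣxuda]

Supralaryngeal immediately or transitively dominates [nasal], [continuant], [lateral], [labial], [round], [distributed], [anterior], [coronal], [strident], [dorsal], [high], [back].
After delinking /m/'s Supralaryngeal and linking /x/'s, the affected terminals become [−nasal], [+continuant], [−lateral], [−labial], [−coronal], [+dorsal], [+high], [+back]; [voice], [spread glottis], [constricted glottis] (outside Supralaryngeal) are retained from /m/.
This feature bundle is that of [ɣ], so /emxuda/ surfaces as [eɣxuda].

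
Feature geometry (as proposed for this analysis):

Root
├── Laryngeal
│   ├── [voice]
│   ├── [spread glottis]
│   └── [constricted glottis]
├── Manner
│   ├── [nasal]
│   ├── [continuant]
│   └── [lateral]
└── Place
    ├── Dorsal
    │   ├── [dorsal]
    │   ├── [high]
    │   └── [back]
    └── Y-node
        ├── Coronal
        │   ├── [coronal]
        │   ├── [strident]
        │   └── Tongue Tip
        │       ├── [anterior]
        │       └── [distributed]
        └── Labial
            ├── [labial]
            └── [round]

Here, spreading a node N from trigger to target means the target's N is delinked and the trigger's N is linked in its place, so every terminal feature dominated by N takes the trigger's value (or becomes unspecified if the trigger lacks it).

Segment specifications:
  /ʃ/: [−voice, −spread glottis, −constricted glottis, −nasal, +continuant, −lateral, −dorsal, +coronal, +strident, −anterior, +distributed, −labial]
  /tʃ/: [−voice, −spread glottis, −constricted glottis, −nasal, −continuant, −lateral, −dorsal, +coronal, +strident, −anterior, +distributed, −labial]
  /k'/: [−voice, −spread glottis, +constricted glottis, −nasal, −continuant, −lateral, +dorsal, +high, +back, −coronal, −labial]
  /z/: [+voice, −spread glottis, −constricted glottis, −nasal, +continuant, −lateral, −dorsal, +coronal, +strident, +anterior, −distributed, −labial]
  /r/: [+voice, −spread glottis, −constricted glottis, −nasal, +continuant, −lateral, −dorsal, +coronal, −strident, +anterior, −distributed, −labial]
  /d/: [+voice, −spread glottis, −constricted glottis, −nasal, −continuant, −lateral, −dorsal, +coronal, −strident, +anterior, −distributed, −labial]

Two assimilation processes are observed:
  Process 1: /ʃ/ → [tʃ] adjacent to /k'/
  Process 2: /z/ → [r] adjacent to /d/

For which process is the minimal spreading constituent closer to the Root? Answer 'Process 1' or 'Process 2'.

Process 1 alters [continuant]; the lowest dominating node is [continuant] (depth 2 from Root).
Process 2 alters [strident]; the lowest dominating node is [strident] (depth 4 from Root).
Depth 2 < depth 4; Process 1 involves the structurally higher constituent [continuant].

Process 1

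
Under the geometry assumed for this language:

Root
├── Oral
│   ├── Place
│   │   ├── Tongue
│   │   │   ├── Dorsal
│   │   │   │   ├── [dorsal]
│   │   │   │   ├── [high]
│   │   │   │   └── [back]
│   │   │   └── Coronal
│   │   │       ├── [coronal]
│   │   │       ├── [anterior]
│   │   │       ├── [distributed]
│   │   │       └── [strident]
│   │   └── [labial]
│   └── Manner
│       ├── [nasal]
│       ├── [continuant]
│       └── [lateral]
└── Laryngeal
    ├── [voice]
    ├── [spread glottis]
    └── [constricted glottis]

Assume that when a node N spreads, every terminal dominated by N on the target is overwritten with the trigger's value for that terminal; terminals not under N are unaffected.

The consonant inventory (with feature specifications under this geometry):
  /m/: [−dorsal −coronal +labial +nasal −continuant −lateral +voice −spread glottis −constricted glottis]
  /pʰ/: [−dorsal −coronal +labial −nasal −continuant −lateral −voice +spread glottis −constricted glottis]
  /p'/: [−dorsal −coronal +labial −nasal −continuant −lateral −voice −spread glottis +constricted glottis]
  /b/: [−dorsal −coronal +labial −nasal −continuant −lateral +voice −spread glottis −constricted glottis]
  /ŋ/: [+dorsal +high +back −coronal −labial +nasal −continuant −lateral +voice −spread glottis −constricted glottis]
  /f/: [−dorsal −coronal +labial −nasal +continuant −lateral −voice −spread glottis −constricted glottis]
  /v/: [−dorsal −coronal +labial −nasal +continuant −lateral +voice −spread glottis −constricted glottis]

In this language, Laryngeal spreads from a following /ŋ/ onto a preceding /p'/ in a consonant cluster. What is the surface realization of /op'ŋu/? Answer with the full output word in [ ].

[obŋu]

The Laryngeal node dominates the terminals [voice], [spread glottis], [constricted glottis].
The target acquires /ŋ/'s values for everything under Laryngeal — [+voice], [−spread glottis], [−constricted glottis] — while keeping its own [dorsal], [coronal], [labial], ….
Among the inventory, only /b/ has exactly this specification, giving the surface form [obŋu].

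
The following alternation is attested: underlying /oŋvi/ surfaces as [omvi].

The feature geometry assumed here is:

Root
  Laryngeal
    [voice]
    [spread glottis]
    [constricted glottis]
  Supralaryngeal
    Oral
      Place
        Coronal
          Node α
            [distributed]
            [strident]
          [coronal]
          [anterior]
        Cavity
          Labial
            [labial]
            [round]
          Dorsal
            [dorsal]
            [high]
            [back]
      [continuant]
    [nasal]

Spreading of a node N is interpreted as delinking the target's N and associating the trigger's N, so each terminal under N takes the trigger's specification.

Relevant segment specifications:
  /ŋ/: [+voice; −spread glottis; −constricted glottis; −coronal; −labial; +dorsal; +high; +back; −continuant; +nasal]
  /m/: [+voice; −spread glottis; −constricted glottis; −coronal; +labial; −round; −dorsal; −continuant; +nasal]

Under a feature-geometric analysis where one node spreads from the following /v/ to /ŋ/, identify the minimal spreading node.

Cavity

The alternation /ŋ/ → [m] changes [labial], [round], [dorsal], [high], [back] and nothing else.
In this geometry the lowest node dominating all of them is Cavity: every daughter of Cavity dominates only a proper subset, so no lower node suffices.
If Cavity spreads, every terminal under it takes /v/'s value, producing [m] as observed.
[continuant], [nasal] stay as in /ŋ/ although /v/ differs there, so no node dominating them spread; among the remaining candidates Cavity is the lowest that derives the output.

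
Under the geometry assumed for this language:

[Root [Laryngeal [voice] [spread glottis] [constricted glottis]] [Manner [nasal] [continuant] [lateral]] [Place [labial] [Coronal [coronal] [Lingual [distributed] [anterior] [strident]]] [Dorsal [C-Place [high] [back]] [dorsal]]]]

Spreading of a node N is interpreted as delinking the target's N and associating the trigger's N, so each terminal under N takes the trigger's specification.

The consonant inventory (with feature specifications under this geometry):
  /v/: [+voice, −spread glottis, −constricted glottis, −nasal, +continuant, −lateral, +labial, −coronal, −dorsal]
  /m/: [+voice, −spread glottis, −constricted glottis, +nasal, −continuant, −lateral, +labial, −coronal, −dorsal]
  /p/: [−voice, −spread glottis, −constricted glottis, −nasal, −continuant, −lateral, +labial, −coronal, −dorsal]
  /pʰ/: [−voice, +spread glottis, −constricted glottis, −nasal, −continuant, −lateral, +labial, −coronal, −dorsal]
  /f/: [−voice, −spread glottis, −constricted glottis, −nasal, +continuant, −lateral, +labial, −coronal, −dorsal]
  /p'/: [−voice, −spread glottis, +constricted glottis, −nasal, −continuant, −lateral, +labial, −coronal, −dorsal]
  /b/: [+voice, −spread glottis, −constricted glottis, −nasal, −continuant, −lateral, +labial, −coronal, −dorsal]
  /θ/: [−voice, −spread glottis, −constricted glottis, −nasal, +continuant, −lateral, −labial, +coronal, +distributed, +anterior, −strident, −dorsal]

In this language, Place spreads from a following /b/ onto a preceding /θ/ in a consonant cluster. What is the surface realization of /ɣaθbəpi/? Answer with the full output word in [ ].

Place immediately or transitively dominates [labial], [coronal], [distributed], [anterior], [strident], [high], [back], [dorsal].
After delinking /θ/'s Place and linking /b/'s, the affected terminals become [+labial], [−coronal], [−dorsal]; [voice], [spread glottis], [constricted glottis], … (outside Place) are retained from /θ/.
The resulting bundle matches /f/ in the inventory; substituting it for /θ/ gives [ɣafbəpi].

[ɣafbəpi]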